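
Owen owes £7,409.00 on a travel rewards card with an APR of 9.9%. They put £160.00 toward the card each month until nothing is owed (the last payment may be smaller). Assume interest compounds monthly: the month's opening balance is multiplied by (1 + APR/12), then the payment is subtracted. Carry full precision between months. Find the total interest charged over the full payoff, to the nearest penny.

Monthly rate r = 9.9%/12 = 0.825% = 0.00825.
Payoff takes n = ⌈−ln(1 − rB₀/P)/ln(1+r)⌉ = ⌈58.581⌉ = 59 payments; the last is £93.11.
Total paid = 58·£160.00 + £93.11 = £9,373.11.
Total interest = total paid − principal = £9,373.11 − £7,409.00 = £1,964.11.

£1,964.11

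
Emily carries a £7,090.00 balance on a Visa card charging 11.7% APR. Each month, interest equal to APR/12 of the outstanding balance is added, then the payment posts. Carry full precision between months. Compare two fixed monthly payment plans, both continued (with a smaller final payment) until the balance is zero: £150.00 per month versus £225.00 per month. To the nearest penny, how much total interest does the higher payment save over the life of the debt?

Monthly rate r = 11.7%/12 = 0.975% = 0.00975.
At £150.00/mo: n = ⌈−ln(1 − rB₀/P)/ln(1+r)⌉ = 64 payments (last £100.44); total interest = total paid − £7,090.00 = £2,460.44.
At £225.00/mo: 38 payments (last £187.04); total interest £1,422.04.
Interest saved = £2,460.44 − £1,422.04 = £1,038.40.

£1,038.40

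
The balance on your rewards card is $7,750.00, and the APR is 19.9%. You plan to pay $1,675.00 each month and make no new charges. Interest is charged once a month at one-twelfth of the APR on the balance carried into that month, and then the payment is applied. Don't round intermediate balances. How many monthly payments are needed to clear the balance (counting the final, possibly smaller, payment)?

Monthly rate r = 19.9%/12 = 1.65833% = 0.0165833.
Recurrence: B ← B·(1+r) − $1,675.00.
Month 1: interest $128.52; balance after payment $6,203.52.
Month 2: interest $102.88; balance after payment $4,631.40.
Month 3: interest $76.80; balance after payment $3,033.20.
Month 4: interest $50.30; balance after payment $1,408.50.
Month 5: interest $23.36; balance after payment $0.00.

5 payments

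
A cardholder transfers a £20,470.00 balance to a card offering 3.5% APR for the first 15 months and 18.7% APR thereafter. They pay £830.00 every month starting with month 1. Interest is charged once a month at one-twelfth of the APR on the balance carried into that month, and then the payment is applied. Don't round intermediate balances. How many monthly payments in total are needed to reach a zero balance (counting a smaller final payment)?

27 months

Promo months 1–15 at r₀ = 3.5%/12 = 0.00291667; months 16+ at r₁ = 18.7%/12 = 0.0155833.
After month 15: iterate B ← B·(1+r₀) − £830.00 for 15 months → £8,676.65.
Then at r₁ with £830.00/mo: n₂ = −ln(1 − r₁·B/P)/ln(1+r₁) ≈ 11.50 → 12 more payments.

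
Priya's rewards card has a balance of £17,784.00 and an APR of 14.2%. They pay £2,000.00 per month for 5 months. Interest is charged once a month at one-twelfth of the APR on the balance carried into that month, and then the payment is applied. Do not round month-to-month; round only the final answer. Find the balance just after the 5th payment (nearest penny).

Monthly rate r = 14.2%/12 = 1.18333% = 0.0118333.
Each month: B ← B·(1+r) − £2,000.00.
Month 1: interest £210.44; balance after payment £15,994.44.
Month 2: interest £189.27; balance after payment £14,183.71.
Month 3: interest £167.84; balance after payment £12,351.55.
Month 4: interest £146.16; balance after payment £10,497.71.
Month 5: interest £124.22; balance after payment £8,621.94.

£8,621.94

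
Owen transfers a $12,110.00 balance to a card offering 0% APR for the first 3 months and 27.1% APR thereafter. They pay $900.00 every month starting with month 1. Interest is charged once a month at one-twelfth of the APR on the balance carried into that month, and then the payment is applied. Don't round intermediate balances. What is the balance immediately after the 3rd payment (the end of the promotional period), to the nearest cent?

Promo months 1–3 at r₀ = 0%/12 = 0; months 4+ at r₁ = 27.1%/12 = 0.0225833.
After month 3 (no interest yet): B = $12,110.00 − 3·$900.00 = $9,410.00.

$9,410.00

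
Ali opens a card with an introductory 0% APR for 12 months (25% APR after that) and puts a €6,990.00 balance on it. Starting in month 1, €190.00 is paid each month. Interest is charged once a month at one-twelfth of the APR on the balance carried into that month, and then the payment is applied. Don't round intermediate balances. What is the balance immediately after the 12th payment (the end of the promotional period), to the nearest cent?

Promo months 1–12 at r₀ = 0%/12 = 0; months 13+ at r₁ = 25%/12 = 0.0208333.
After month 12 (no interest yet): B = €6,990.00 − 12·€190.00 = €4,710.00.

€4,710.00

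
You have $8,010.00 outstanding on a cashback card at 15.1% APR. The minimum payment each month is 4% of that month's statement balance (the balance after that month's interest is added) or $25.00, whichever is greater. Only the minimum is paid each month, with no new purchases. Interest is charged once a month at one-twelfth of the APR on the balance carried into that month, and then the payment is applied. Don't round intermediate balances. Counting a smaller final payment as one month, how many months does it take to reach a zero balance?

Monthly rate r = 15.1%/12 = 1.25833% = 0.0125833.
While 4% of the post-interest balance exceeds $25.00, each month B ← (B·(1+r))·(1 − 0.04), i.e. B shrinks by the factor (1+r)·0.96 = 0.97208.
This holds for months 1–91. Entering month 92 the balance is $608.86; 4% of the post-interest balance is now below $25.00, so the flat $25.00 minimum applies from here.
From month 92 a fixed $25.00 at rate r clears $608.86 in 30 more payments. Total: 91 + 30 = 121 months.

121 months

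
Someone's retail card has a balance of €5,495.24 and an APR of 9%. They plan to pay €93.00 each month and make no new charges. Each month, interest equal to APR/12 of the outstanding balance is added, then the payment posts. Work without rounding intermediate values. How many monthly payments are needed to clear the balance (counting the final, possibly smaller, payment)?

79 months

Monthly rate r = 9%/12 = 0.75% = 0.0075.
Recurrence: B ← B·(1+r) − €93.00.
Month 1: interest €41.21; balance after payment €5,443.45.
Month 2: interest €40.83; balance after payment €5,391.28.
Closed form: n = −ln(1 − rB₀/P)/ln(1+r) = −ln(0.55684)/ln(1.0075) ≈ 78.357, so the balance reaches zero during payment 79.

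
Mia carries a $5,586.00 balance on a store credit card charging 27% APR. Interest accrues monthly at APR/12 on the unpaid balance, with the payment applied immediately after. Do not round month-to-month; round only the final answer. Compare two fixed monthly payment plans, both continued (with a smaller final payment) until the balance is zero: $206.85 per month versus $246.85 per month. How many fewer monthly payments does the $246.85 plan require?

11 fewer payments

Monthly rate r = 27%/12 = 2.25% = 0.0225.
At $206.85/mo: n = ⌈−ln(1 − rB₀/P)/ln(1+r)⌉ = 43 payments (last $9.25); total interest = total paid − $5,586.00 = $3,110.95.
At $246.85/mo: 32 payments (last $242.55); total interest $2,308.90.
Payments saved = 43 − 32 = 11.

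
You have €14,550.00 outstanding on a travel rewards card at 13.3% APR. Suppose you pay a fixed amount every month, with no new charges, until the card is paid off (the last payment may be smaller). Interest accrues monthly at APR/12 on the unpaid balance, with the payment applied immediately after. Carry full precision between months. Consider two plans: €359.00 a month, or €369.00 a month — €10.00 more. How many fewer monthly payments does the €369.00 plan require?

2 fewer payments

Monthly rate r = 13.3%/12 = 1.10833% = 0.0110833.
At €359.00/mo: n = ⌈−ln(1 − rB₀/P)/ln(1+r)⌉ = 55 payments (last €38.44); total interest = total paid − €14,550.00 = €4,874.44.
At €369.00/mo: 53 payments (last €45.70); total interest €4,683.70.
Payments saved = 55 − 53 = 2.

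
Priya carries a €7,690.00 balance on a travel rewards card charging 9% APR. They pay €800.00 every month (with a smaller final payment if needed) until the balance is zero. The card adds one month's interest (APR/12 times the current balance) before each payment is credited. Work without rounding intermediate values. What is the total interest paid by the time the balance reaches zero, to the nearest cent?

€321.22

Monthly rate r = 9%/12 = 0.75% = 0.0075.
Payoff takes n = ⌈−ln(1 − rB₀/P)/ln(1+r)⌉ = ⌈10.014⌉ = 11 payments; the last is €11.22.
Total paid = 10·€800.00 + €11.22 = €8,011.22.
Total interest = total paid − principal = €8,011.22 − €7,690.00 = €321.22.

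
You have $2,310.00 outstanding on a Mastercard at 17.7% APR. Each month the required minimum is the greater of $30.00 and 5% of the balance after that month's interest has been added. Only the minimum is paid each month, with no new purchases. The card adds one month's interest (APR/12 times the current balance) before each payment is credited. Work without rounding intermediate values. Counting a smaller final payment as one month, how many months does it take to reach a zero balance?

Monthly rate r = 17.7%/12 = 1.475% = 0.01475.
While 5% of the post-interest balance exceeds $30.00, each month B ← (B·(1+r))·(1 − 0.05), i.e. B shrinks by the factor (1+r)·0.95 = 0.96401.
This holds for months 1–38. Entering month 39 the balance is $573.79; 5% of the post-interest balance is now below $30.00, so the flat $30.00 minimum applies from here.
From month 39 a fixed $30.00 at rate r clears $573.79 in 23 more payments. Total: 38 + 23 = 61 months.

61 months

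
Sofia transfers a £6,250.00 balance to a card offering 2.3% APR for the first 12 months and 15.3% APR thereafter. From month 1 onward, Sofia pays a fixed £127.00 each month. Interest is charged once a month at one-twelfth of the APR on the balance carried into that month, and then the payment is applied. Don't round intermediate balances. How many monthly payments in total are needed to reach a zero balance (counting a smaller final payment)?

65 payments

Promo months 1–12 at r₀ = 2.3%/12 = 0.00191667; months 13+ at r₁ = 15.3%/12 = 0.01275.
After month 12: iterate B ← B·(1+r₀) − £127.00 for 12 months → £4,855.11.
Then at r₁ with £127.00/mo: n₂ = −ln(1 − r₁·B/P)/ln(1+r₁) ≈ 52.75 → 53 more payments.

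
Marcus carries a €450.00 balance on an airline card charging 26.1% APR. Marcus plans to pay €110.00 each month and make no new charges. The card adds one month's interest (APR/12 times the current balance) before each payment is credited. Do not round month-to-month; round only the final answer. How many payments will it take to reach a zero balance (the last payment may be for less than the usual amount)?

5 payments

Monthly rate r = 26.1%/12 = 2.175% = 0.02175.
Recurrence: B ← B·(1+r) − €110.00.
Month 1: interest €9.79; balance after payment €349.79.
Month 2: interest €7.61; balance after payment €247.40.
Month 3: interest €5.38; balance after payment €142.78.
Month 4: interest €3.11; balance after payment €35.88.
Month 5: interest €0.78; balance after payment €0.00.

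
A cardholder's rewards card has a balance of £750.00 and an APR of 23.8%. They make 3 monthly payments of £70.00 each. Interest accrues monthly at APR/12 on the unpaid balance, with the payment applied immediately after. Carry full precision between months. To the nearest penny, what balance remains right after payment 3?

£581.32

Monthly rate r = 23.8%/12 = 1.98333% = 0.0198333.
Each month: B ← B·(1+r) − £70.00.
Month 1: interest £14.88; balance after payment £694.88.
Month 2: interest £13.78; balance after payment £638.66.
Month 3: interest £12.67; balance after payment £581.32.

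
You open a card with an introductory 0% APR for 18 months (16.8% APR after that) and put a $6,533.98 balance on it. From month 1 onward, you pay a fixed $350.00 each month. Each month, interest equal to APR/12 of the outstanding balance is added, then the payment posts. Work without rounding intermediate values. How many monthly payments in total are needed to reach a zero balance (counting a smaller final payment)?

19 payments

Promo months 1–18 at r₀ = 0%/12 = 0; months 19+ at r₁ = 16.8%/12 = 0.014.
After month 18 (no interest yet): B = $6,533.98 − 18·$350.00 = $233.98.
Then at r₁ with $350.00/mo: n₂ = −ln(1 − r₁·B/P)/ln(1+r₁) ≈ 0.68 → 1 more payments.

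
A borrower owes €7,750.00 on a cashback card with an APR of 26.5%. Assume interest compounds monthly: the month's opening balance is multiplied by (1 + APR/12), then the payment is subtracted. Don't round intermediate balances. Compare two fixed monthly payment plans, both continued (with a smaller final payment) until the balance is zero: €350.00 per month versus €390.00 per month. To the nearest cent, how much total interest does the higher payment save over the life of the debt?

€441.83

Monthly rate r = 26.5%/12 = 2.20833% = 0.0220833.
At €350.00/mo: n = ⌈−ln(1 − rB₀/P)/ln(1+r)⌉ = 31 payments (last €258.26); total interest = total paid − €7,750.00 = €3,008.26.
At €390.00/mo: 27 payments (last €176.43); total interest €2,566.43.
Interest saved = €3,008.26 − €2,566.43 = €441.83.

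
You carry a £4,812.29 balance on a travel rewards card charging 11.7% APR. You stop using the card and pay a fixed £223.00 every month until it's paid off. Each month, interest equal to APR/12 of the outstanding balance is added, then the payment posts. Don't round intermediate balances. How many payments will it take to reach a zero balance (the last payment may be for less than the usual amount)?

25 payments

Monthly rate r = 11.7%/12 = 0.975% = 0.00975.
Recurrence: B ← B·(1+r) − £223.00.
Month 1: interest £46.92; balance after payment £4,636.21.
Month 2: interest £45.20; balance after payment £4,458.41.
Closed form: n = −ln(1 − rB₀/P)/ln(1+r) = −ln(0.7896)/ln(1.00975) ≈ 24.347, so the balance reaches zero during payment 25.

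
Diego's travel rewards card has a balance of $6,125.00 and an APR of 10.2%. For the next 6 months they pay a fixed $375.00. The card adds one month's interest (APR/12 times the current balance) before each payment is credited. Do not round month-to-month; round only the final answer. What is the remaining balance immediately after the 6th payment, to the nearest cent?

$4,145.73

Monthly rate r = 10.2%/12 = 0.85% = 0.0085.
Each month: B ← B·(1+r) − $375.00.
Month 1: interest $52.06; balance after payment $5,802.06.
Month 2: interest $49.32; balance after payment $5,476.38.
Month 3: interest $46.55; balance after payment $5,147.93.
Month 4: interest $43.76; balance after payment $4,816.69.
Month 5: interest $40.94; balance after payment $4,482.63.
Month 6: interest $38.10; balance after payment $4,145.73.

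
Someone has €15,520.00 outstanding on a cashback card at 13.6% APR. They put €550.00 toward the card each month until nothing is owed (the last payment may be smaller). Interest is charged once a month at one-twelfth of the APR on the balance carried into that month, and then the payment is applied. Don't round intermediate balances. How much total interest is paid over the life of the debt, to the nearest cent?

Monthly rate r = 13.6%/12 = 1.13333% = 0.0113333.
Payoff takes n = ⌈−ln(1 − rB₀/P)/ln(1+r)⌉ = ⌈34.196⌉ = 35 payments; the last is €108.40.
Total paid = 34·€550.00 + €108.40 = €18,808.40.
Total interest = total paid − principal = €18,808.40 − €15,520.00 = €3,288.40.

€3,288.40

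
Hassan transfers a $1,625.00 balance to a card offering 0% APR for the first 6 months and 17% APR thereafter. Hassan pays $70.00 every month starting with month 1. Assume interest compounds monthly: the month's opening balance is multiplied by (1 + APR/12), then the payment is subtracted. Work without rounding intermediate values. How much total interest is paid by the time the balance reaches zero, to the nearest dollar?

$186

Promo months 1–6 at r₀ = 0%/12 = 0; months 7+ at r₁ = 17%/12 = 0.0141667.
After month 6 (no interest yet): B = $1,625.00 − 6·$70.00 = $1,205.00.
Then at r₁ with $70.00/mo: n₂ = −ln(1 − r₁·B/P)/ln(1+r₁) ≈ 19.87 → 20 more payments.
Total paid = 25·$70.00 + $61.08 = $1,811.08; interest = $1,811.08 − $1,625.00 = $186.08.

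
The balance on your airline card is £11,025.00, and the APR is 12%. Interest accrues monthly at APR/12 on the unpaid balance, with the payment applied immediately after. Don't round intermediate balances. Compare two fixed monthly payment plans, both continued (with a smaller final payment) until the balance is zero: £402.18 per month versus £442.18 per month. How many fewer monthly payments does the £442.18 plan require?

4 fewer payments

Monthly rate r = 12%/12 = 1% = 0.01.
At £402.18/mo: n = ⌈−ln(1 − rB₀/P)/ln(1+r)⌉ = 33 payments (last £80.15); total interest = total paid − £11,025.00 = £1,924.91.
At £442.18/mo: 29 payments (last £363.99); total interest £1,720.03.
Payments saved = 33 − 29 = 4.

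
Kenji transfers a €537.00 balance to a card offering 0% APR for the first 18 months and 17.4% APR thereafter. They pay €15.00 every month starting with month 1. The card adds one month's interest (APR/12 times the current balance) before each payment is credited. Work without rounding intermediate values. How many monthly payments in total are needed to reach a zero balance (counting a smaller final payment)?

Promo months 1–18 at r₀ = 0%/12 = 0; months 19+ at r₁ = 17.4%/12 = 0.0145.
After month 18 (no interest yet): B = €537.00 − 18·€15.00 = €267.00.
Then at r₁ with €15.00/mo: n₂ = −ln(1 − r₁·B/P)/ln(1+r₁) ≈ 20.74 → 21 more payments.

39 payments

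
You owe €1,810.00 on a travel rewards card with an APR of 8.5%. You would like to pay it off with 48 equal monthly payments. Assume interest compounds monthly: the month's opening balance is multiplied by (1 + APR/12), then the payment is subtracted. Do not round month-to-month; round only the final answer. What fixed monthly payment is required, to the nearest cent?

€44.61

Monthly rate r = 8.5%/12 = 0.708333% = 0.00708333.
Level-payment amortization: P = B₀·r / (1 − (1+r)^(−n)) = 1810.00·0.00708333 / (1 − 1.00708^(−48)).
Denominator 1 − (1+r)^(−48) = 0.287376102.
P = 12.8208 / 0.287376102 ≈ 44.61.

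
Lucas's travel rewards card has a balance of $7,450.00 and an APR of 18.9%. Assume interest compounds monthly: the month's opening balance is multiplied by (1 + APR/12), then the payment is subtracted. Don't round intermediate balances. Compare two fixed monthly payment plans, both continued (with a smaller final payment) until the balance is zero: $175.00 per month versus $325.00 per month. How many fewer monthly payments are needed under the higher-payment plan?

43 fewer payments

Monthly rate r = 18.9%/12 = 1.575% = 0.01575.
At $175.00/mo: n = ⌈−ln(1 − rB₀/P)/ln(1+r)⌉ = 72 payments (last $7.26); total interest = total paid − $7,450.00 = $4,982.26.
At $325.00/mo: 29 payments (last $215.77); total interest $1,865.77.
Payments saved = 72 − 29 = 43.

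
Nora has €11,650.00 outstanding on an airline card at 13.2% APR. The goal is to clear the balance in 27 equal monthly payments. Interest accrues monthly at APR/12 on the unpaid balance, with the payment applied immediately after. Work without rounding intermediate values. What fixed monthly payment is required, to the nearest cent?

€501.08

Monthly rate r = 13.2%/12 = 1.1% = 0.011.
Level-payment amortization: P = B₀·r / (1 − (1+r)^(−n)) = 11650.00·0.011 / (1 − 1.011^(−27)).
Denominator 1 − (1+r)^(−27) = 0.255750076.
P = 128.15 / 0.255750076 ≈ 501.08.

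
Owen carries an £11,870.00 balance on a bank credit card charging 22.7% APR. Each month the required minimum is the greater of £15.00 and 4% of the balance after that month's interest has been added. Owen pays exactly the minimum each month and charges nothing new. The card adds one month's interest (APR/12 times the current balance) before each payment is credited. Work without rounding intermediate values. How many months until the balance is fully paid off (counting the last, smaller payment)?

191 months

Monthly rate r = 22.7%/12 = 1.89167% = 0.0189167.
While 4% of the post-interest balance exceeds £15.00, each month B ← (B·(1+r))·(1 − 0.04), i.e. B shrinks by the factor (1+r)·0.96 = 0.97816.
This holds for months 1–158. Entering month 159 the balance is £362.42; 4% of the post-interest balance is now below £15.00, so the flat £15.00 minimum applies from here.
From month 159 a fixed £15.00 at rate r clears £362.42 in 33 more payments. Total: 158 + 33 = 191 months.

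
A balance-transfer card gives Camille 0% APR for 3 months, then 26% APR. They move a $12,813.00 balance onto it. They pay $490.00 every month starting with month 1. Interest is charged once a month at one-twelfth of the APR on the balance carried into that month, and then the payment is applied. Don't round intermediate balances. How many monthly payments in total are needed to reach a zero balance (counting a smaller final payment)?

Promo months 1–3 at r₀ = 0%/12 = 0; months 4+ at r₁ = 26%/12 = 0.0216667.
After month 3 (no interest yet): B = $12,813.00 − 3·$490.00 = $11,343.00.
Then at r₁ with $490.00/mo: n₂ = −ln(1 − r₁·B/P)/ln(1+r₁) ≈ 32.48 → 33 more payments.

36 months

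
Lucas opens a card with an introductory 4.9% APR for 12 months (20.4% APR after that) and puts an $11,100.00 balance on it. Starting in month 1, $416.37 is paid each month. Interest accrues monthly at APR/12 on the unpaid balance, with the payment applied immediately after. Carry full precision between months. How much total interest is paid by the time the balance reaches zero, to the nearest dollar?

Promo months 1–12 at r₀ = 4.9%/12 = 0.00408333; months 13+ at r₁ = 20.4%/12 = 0.017.
After month 12: iterate B ← B·(1+r₀) − $416.37 for 12 months → $6,546.09.
Then at r₁ with $416.37/mo: n₂ = −ln(1 − r₁·B/P)/ln(1+r₁) ≈ 18.45 → 19 more payments.
Total paid = 30·$416.37 + $187.38 = $12,678.48; interest = $12,678.48 − $11,100.00 = $1,578.48.

$1,578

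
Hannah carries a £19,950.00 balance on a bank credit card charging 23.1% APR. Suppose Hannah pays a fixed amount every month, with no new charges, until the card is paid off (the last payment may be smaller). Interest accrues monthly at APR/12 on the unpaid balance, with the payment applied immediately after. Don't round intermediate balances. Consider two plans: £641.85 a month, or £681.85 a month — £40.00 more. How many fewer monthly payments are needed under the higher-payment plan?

4 fewer payments

Monthly rate r = 23.1%/12 = 1.925% = 0.01925.
At £641.85/mo: n = ⌈−ln(1 − rB₀/P)/ln(1+r)⌉ = 48 payments (last £538.43); total interest = total paid − £19,950.00 = £10,755.38.
At £681.85/mo: 44 payments (last £304.21); total interest £9,673.76.
Payments saved = 48 − 44 = 4.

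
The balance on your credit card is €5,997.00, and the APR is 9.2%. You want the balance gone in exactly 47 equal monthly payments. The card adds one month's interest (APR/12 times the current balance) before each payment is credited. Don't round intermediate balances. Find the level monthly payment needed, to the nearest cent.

Monthly rate r = 9.2%/12 = 0.766667% = 0.00766667.
Level-payment amortization: P = B₀·r / (1 − (1+r)^(−n)) = 5997.00·0.00766667 / (1 − 1.00767^(−47)).
Denominator 1 − (1+r)^(−47) = 0.301597067.
P = 45.977 / 0.301597067 ≈ 152.45.

€152.45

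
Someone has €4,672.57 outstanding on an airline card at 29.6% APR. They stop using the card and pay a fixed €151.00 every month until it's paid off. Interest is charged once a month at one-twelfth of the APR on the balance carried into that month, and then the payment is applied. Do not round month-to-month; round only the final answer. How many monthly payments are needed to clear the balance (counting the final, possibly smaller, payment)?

Monthly rate r = 29.6%/12 = 2.46667% = 0.0246667.
Recurrence: B ← B·(1+r) − €151.00.
Month 1: interest €115.26; balance after payment €4,636.83.
Month 2: interest €114.38; balance after payment €4,600.20.
Closed form: n = −ln(1 − rB₀/P)/ln(1+r) = −ln(0.23671)/ln(1.02467) ≈ 59.133, so the balance reaches zero during payment 60.

60 payments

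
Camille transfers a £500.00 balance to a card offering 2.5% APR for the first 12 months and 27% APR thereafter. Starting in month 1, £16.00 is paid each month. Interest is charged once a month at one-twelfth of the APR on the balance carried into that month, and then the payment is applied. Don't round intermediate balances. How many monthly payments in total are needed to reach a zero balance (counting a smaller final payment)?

39 months

Promo months 1–12 at r₀ = 2.5%/12 = 0.00208333; months 13+ at r₁ = 27%/12 = 0.0225.
After month 12: iterate B ← B·(1+r₀) − £16.00 for 12 months → £318.43.
Then at r₁ with £16.00/mo: n₂ = −ln(1 − r₁·B/P)/ln(1+r₁) ≈ 26.69 → 27 more payments.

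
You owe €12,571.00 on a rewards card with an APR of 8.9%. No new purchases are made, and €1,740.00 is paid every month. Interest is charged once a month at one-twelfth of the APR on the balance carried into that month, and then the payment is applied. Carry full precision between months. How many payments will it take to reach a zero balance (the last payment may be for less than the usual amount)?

Monthly rate r = 8.9%/12 = 0.741667% = 0.00741667.
Recurrence: B ← B·(1+r) − €1,740.00.
Month 1: interest €93.23; balance after payment €10,924.23.
Month 2: interest €81.02; balance after payment €9,265.26.
Closed form: n = −ln(1 − rB₀/P)/ln(1+r) = −ln(0.94642)/ln(1.00742) ≈ 7.453, so the balance reaches zero during payment 8.

8 months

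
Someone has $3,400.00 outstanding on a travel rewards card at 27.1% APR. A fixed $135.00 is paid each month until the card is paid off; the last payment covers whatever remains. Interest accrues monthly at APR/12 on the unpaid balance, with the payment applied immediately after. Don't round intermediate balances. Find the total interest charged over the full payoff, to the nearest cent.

$1,684.90

Monthly rate r = 27.1%/12 = 2.25833% = 0.0225833.
Payoff takes n = ⌈−ln(1 − rB₀/P)/ln(1+r)⌉ = ⌈37.663⌉ = 38 payments; the last is $89.90.
Total paid = 37·$135.00 + $89.90 = $5,084.90.
Total interest = total paid − principal = $5,084.90 − $3,400.00 = $1,684.90.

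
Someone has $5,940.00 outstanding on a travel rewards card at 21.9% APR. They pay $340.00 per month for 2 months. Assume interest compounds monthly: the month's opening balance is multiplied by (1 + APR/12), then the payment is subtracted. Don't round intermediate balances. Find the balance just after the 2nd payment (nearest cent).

Monthly rate r = 21.9%/12 = 1.825% = 0.01825.
Each month: B ← B·(1+r) − $340.00.
Month 1: interest $108.40; balance after payment $5,708.40.
Month 2: interest $104.18; balance after payment $5,472.58.

$5,472.58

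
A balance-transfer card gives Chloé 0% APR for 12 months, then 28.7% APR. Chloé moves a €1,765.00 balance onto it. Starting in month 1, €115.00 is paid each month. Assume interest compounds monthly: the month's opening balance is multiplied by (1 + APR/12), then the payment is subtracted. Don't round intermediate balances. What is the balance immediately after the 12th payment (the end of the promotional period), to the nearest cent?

Promo months 1–12 at r₀ = 0%/12 = 0; months 13+ at r₁ = 28.7%/12 = 0.0239167.
After month 12 (no interest yet): B = €1,765.00 − 12·€115.00 = €385.00.

€385.00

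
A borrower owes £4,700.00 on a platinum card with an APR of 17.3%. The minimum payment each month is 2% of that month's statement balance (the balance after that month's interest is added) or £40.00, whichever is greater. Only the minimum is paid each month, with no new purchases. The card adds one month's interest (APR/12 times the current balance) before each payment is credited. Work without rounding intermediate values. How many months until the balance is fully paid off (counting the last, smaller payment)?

235 months

Monthly rate r = 17.3%/12 = 1.44167% = 0.0144167.
While 2% of the post-interest balance exceeds £40.00, each month B ← (B·(1+r))·(1 − 0.02), i.e. B shrinks by the factor (1+r)·0.98 = 0.99413.
This holds for months 1–148. Entering month 149 the balance is £1,965.99; 2% of the post-interest balance is now below £40.00, so the flat £40.00 minimum applies from here.
From month 149 a fixed £40.00 at rate r clears £1,965.99 in 87 more payments. Total: 148 + 87 = 235 months.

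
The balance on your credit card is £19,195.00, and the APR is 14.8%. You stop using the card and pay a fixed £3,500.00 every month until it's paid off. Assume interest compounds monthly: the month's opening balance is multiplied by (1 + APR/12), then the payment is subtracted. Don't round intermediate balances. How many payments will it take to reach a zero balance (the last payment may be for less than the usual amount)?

Monthly rate r = 14.8%/12 = 1.23333% = 0.0123333.
Recurrence: B ← B·(1+r) − £3,500.00.
Month 1: interest £236.74; balance after payment £15,931.74.
Month 2: interest £196.49; balance after payment £12,628.23.
Month 3: interest £155.75; balance after payment £9,283.98.
Month 4: interest £114.50; balance after payment £5,898.48.
Month 5: interest £72.75; balance after payment £2,471.23.
Month 6: interest £30.48; balance after payment £0.00.

6 months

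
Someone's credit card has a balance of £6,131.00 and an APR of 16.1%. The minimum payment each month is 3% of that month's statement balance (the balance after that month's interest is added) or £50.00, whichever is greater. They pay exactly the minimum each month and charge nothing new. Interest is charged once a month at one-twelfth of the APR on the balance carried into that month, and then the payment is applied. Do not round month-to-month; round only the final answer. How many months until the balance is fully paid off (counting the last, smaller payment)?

121 months

Monthly rate r = 16.1%/12 = 1.34167% = 0.0134167.
While 3% of the post-interest balance exceeds £50.00, each month B ← (B·(1+r))·(1 − 0.03), i.e. B shrinks by the factor (1+r)·0.97 = 0.98301.
This holds for months 1–77. Entering month 78 the balance is £1,639.21; 3% of the post-interest balance is now below £50.00, so the flat £50.00 minimum applies from here.
From month 78 a fixed £50.00 at rate r clears £1,639.21 in 44 more payments. Total: 77 + 44 = 121 months.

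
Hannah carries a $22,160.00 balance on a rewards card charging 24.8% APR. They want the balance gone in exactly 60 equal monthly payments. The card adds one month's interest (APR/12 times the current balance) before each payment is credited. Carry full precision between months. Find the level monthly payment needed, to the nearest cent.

$647.83

Monthly rate r = 24.8%/12 = 2.06667% = 0.0206667.
Level-payment amortization: P = B₀·r / (1 − (1+r)^(−n)) = 22160.00·0.0206667 / (1 − 1.02067^(−60)).
Denominator 1 − (1+r)^(−60) = 0.706934901.
P = 457.973 / 0.706934901 ≈ 647.83.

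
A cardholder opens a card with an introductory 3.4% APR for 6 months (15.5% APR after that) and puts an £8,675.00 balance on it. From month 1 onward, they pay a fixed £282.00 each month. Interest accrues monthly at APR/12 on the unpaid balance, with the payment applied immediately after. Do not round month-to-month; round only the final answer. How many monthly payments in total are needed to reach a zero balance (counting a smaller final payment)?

37 months

Promo months 1–6 at r₀ = 3.4%/12 = 0.00283333; months 7+ at r₁ = 15.5%/12 = 0.0129167.
After month 6: iterate B ← B·(1+r₀) − £282.00 for 6 months → £7,119.49.
Then at r₁ with £282.00/mo: n₂ = −ln(1 − r₁·B/P)/ln(1+r₁) ≈ 30.75 → 31 more payments.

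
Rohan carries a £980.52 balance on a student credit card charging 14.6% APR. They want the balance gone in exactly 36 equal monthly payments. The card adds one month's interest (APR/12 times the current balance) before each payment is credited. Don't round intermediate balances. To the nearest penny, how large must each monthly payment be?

£33.80

Monthly rate r = 14.6%/12 = 1.21667% = 0.0121667.
Level-payment amortization: P = B₀·r / (1 − (1+r)^(−n)) = 980.52·0.0121667 / (1 − 1.01217^(−36)).
Denominator 1 − (1+r)^(−36) = 0.352966311.
P = 11.9297 / 0.352966311 ≈ 33.80.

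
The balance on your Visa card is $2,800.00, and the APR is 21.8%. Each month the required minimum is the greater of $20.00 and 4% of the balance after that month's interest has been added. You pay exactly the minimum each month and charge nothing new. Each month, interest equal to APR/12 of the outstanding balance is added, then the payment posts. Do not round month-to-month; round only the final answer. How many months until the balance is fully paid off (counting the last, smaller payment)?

Monthly rate r = 21.8%/12 = 1.81667% = 0.0181667.
While 4% of the post-interest balance exceeds $20.00, each month B ← (B·(1+r))·(1 − 0.04), i.e. B shrinks by the factor (1+r)·0.96 = 0.97744.
This holds for months 1–77. Entering month 78 the balance is $483.17; 4% of the post-interest balance is now below $20.00, so the flat $20.00 minimum applies from here.
From month 78 a fixed $20.00 at rate r clears $483.17 in 33 more payments. Total: 77 + 33 = 110 months.

110 months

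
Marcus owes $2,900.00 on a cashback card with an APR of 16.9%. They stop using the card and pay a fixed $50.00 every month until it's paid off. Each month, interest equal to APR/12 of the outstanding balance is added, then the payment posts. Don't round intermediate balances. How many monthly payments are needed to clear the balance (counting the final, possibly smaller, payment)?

122 payments

Monthly rate r = 16.9%/12 = 1.40833% = 0.0140833.
Recurrence: B ← B·(1+r) − $50.00.
Month 1: interest $40.84; balance after payment $2,890.84.
Month 2: interest $40.71; balance after payment $2,881.55.
Closed form: n = −ln(1 − rB₀/P)/ln(1+r) = −ln(0.18317)/ln(1.01408) ≈ 121.369, so the balance reaches zero during payment 122.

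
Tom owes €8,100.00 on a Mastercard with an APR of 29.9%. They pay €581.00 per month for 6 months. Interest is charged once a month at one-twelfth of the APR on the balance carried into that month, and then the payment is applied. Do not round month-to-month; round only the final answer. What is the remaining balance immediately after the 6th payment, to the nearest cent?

€5,678.44

Monthly rate r = 29.9%/12 = 2.49167% = 0.0249167.
Each month: B ← B·(1+r) − €581.00.
Month 1: interest €201.82; balance after payment €7,720.83.
Month 2: interest €192.38; balance after payment €7,332.20.
Month 3: interest €182.69; balance after payment €6,933.90.
Month 4: interest €172.77; balance after payment €6,525.67.
Month 5: interest €162.60; balance after payment €6,107.26.
Month 6: interest €152.17; balance after payment €5,678.44.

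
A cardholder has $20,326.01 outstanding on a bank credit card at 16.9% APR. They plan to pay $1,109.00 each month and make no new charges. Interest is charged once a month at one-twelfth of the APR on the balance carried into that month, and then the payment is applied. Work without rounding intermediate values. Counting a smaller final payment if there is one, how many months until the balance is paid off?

Monthly rate r = 16.9%/12 = 1.40833% = 0.0140833.
Recurrence: B ← B·(1+r) − $1,109.00.
Month 1: interest $286.26; balance after payment $19,503.27.
Month 2: interest $274.67; balance after payment $18,668.94.
Closed form: n = −ln(1 − rB₀/P)/ln(1+r) = −ln(0.74188)/ln(1.01408) ≈ 21.349, so the balance reaches zero during payment 22.

22 payments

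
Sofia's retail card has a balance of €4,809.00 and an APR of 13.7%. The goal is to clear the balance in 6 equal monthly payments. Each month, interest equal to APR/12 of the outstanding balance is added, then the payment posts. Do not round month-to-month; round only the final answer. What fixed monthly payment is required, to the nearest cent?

Monthly rate r = 13.7%/12 = 1.14167% = 0.0114167.
Level-payment amortization: P = B₀·r / (1 − (1+r)^(−n)) = 4809.00·0.0114167 / (1 − 1.01142^(−6)).
Denominator 1 − (1+r)^(−6) = 0.0658440924.
P = 54.9027 / 0.0658440924 ≈ 833.83.

€833.83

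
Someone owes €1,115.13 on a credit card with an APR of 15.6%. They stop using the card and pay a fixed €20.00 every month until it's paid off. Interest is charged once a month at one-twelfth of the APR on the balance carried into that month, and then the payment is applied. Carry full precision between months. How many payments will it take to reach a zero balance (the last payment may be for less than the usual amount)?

Monthly rate r = 15.6%/12 = 1.3% = 0.013.
Recurrence: B ← B·(1+r) − €20.00.
Month 1: interest €14.50; balance after payment €1,109.63.
Month 2: interest €14.43; balance after payment €1,104.05.
Closed form: n = −ln(1 − rB₀/P)/ln(1+r) = −ln(0.27517)/ln(1.013) ≈ 99.904, so the balance reaches zero during payment 100.

100 payments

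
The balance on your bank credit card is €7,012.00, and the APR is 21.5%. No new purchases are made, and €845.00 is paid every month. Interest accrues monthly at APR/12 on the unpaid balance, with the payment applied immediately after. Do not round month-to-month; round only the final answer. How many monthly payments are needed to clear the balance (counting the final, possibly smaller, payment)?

10 payments

Monthly rate r = 21.5%/12 = 1.79167% = 0.0179167.
Recurrence: B ← B·(1+r) − €845.00.
Month 1: interest €125.63; balance after payment €6,292.63.
Month 2: interest €112.74; balance after payment €5,560.37.
Closed form: n = −ln(1 − rB₀/P)/ln(1+r) = −ln(0.85132)/ln(1.01792) ≈ 9.064, so the balance reaches zero during payment 10.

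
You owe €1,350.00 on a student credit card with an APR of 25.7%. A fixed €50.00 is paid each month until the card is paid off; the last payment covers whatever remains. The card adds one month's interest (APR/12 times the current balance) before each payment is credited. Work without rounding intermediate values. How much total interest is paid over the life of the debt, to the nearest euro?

€687

Monthly rate r = 25.7%/12 = 2.14167% = 0.0214167.
Payoff takes n = ⌈−ln(1 − rB₀/P)/ln(1+r)⌉ = ⌈40.742⌉ = 41 payments; the last is €37.19.
Total paid = 40·€50.00 + €37.19 = €2,037.19.
Total interest = total paid − principal = €2,037.19 − €1,350.00 = €687.19.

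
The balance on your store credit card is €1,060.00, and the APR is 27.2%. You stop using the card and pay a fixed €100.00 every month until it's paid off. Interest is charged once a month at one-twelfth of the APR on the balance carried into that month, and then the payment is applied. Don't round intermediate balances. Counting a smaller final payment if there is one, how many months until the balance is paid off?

Monthly rate r = 27.2%/12 = 2.26667% = 0.0226667.
Recurrence: B ← B·(1+r) − €100.00.
Month 1: interest €24.03; balance after payment €984.03.
Month 2: interest €22.30; balance after payment €906.33.
Closed form: n = −ln(1 − rB₀/P)/ln(1+r) = −ln(0.75973)/ln(1.02267) ≈ 12.260, so the balance reaches zero during payment 13.

13 payments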